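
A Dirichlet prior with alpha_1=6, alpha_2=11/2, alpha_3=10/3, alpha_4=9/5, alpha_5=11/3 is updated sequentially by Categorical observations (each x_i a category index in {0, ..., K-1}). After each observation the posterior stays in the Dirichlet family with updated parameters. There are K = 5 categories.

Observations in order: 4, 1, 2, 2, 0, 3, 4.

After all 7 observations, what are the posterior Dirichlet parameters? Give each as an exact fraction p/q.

alpha_1=7, alpha_2=13/2, alpha_3=16/3, alpha_4=14/5, alpha_5=17/3

obs 1: x=4 → posterior Dirichlet(6, 11/2, 10/3, 9/5, 14/3)
obs 2: x=1 → posterior Dirichlet(6, 13/2, 10/3, 9/5, 14/3)
obs 3: x=2 → posterior Dirichlet(6, 13/2, 13/3, 9/5, 14/3)
obs 4: x=2 → posterior Dirichlet(6, 13/2, 16/3, 9/5, 14/3)
obs 5: x=0 → posterior Dirichlet(7, 13/2, 16/3, 9/5, 14/3)
obs 6: x=3 → posterior Dirichlet(7, 13/2, 16/3, 14/5, 14/3)
obs 7: x=4 → posterior Dirichlet(7, 13/2, 16/3, 14/5, 17/3)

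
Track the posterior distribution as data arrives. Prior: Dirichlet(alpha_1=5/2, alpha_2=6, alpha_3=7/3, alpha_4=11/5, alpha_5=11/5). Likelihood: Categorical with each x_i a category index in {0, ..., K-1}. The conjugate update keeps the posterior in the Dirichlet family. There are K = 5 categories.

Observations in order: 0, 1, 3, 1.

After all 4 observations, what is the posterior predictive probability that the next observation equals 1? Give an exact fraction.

obs 1: x=0 → posterior Dirichlet(7/2, 6, 7/3, 11/5, 11/5)
obs 2: x=1 → posterior Dirichlet(7/2, 7, 7/3, 11/5, 11/5)
obs 3: x=3 → posterior Dirichlet(7/2, 7, 7/3, 16/5, 11/5)
obs 4: x=1 → posterior Dirichlet(7/2, 8, 7/3, 16/5, 11/5)

240/577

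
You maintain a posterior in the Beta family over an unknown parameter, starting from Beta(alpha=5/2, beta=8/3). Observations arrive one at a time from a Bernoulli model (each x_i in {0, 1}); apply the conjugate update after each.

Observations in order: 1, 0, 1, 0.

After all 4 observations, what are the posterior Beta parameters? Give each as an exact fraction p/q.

obs 1: x=1 → posterior Beta(7/2, 8/3)
obs 2: x=0 → posterior Beta(7/2, 11/3)
obs 3: x=1 → posterior Beta(9/2, 11/3)
obs 4: x=0 → posterior Beta(9/2, 14/3)

alpha=9/2, beta=14/3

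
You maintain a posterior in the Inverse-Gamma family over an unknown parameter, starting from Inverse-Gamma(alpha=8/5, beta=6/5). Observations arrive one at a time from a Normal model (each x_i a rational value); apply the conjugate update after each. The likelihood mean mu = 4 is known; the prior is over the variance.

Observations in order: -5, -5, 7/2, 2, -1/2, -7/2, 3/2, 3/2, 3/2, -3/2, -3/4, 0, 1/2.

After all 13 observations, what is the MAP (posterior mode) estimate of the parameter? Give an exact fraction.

27597/1456

obs 1: x=-5 → posterior Inverse-Gamma(21/10, 417/10)
obs 2: x=-5 → posterior Inverse-Gamma(13/5, 411/5)
obs 3: x=7/2 → posterior Inverse-Gamma(31/10, 3293/40)
obs 4: x=2 → posterior Inverse-Gamma(18/5, 3373/40)
obs 5: x=-1/2 → posterior Inverse-Gamma(41/10, 1889/20)
obs 6: x=-7/2 → posterior Inverse-Gamma(23/5, 4903/40)
obs 7: x=3/2 → posterior Inverse-Gamma(51/10, 1257/10)
obs 8: x=3/2 → posterior Inverse-Gamma(28/5, 5153/40)
obs 9: x=3/2 → posterior Inverse-Gamma(61/10, 2639/20)
obs 10: x=-3/2 → posterior Inverse-Gamma(33/5, 5883/40)
obs 11: x=-3/4 → posterior Inverse-Gamma(71/10, 25337/160)
obs 12: x=0 → posterior Inverse-Gamma(38/5, 26617/160)
obs 13: x=1/2 → posterior Inverse-Gamma(81/10, 27597/160)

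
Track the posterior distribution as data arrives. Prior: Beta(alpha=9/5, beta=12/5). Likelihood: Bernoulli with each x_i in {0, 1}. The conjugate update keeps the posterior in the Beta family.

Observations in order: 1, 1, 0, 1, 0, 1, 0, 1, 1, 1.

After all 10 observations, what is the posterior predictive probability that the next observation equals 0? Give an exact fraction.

obs 1: x=1 → posterior Beta(14/5, 12/5)
obs 2: x=1 → posterior Beta(19/5, 12/5)
obs 3: x=0 → posterior Beta(19/5, 17/5)
obs 4: x=1 → posterior Beta(24/5, 17/5)
obs 5: x=0 → posterior Beta(24/5, 22/5)
obs 6: x=1 → posterior Beta(29/5, 22/5)
obs 7: x=0 → posterior Beta(29/5, 27/5)
obs 8: x=1 → posterior Beta(34/5, 27/5)
obs 9: x=1 → posterior Beta(39/5, 27/5)
obs 10: x=1 → posterior Beta(44/5, 27/5)

27/71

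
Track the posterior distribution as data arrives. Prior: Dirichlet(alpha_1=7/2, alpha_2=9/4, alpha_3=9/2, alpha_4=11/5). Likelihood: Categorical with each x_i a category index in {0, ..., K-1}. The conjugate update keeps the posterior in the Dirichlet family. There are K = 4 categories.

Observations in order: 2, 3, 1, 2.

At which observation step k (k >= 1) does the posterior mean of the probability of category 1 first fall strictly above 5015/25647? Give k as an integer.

obs 1: x=2 → posterior Dirichlet(7/2, 9/4, 11/2, 11/5)
obs 2: x=3 → posterior Dirichlet(7/2, 9/4, 11/2, 16/5)
obs 3: x=1 → posterior Dirichlet(7/2, 13/4, 11/2, 16/5)
obs 4: x=2 → posterior Dirichlet(7/2, 13/4, 13/2, 16/5)

k = 3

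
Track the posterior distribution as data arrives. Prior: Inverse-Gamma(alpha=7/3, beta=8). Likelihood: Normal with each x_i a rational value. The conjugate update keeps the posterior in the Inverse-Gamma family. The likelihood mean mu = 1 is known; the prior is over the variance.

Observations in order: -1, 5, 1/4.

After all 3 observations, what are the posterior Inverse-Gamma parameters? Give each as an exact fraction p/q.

alpha=23/6, beta=585/32

obs 1: x=-1 → posterior Inverse-Gamma(17/6, 10)
obs 2: x=5 → posterior Inverse-Gamma(10/3, 18)
obs 3: x=1/4 → posterior Inverse-Gamma(23/6, 585/32)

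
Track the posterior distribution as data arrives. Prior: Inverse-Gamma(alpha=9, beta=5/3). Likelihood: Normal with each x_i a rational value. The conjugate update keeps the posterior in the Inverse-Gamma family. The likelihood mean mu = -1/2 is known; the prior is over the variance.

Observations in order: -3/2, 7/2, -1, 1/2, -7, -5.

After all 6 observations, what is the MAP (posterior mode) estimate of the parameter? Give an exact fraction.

obs 1: x=-3/2 → posterior Inverse-Gamma(19/2, 13/6)
obs 2: x=7/2 → posterior Inverse-Gamma(10, 61/6)
obs 3: x=-1 → posterior Inverse-Gamma(21/2, 247/24)
obs 4: x=1/2 → posterior Inverse-Gamma(11, 259/24)
obs 5: x=-7 → posterior Inverse-Gamma(23/2, 383/12)
obs 6: x=-5 → posterior Inverse-Gamma(12, 1009/24)

1009/312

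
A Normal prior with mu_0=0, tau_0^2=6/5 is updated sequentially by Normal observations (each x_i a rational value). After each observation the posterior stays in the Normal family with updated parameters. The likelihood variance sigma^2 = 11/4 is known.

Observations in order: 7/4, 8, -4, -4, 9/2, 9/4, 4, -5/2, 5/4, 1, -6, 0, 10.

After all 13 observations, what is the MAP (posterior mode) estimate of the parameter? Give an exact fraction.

390/367

obs 1: x=7/4 → posterior Normal(42/79, 66/79)
obs 2: x=8 → posterior Normal(234/103, 66/103)
obs 3: x=-4 → posterior Normal(138/127, 66/127)
obs 4: x=-4 → posterior Normal(42/151, 66/151)
obs 5: x=9/2 → posterior Normal(6/7, 66/175)
obs 6: x=9/4 → posterior Normal(204/199, 66/199)
obs 7: x=4 → posterior Normal(300/223, 66/223)
obs 8: x=-5/2 → posterior Normal(240/247, 66/247)
obs 9: x=5/4 → posterior Normal(270/271, 66/271)
obs 10: x=1 → posterior Normal(294/295, 66/295)
obs 11: x=-6 → posterior Normal(150/319, 6/29)
obs 12: x=0 → posterior Normal(150/343, 66/343)
obs 13: x=10 → posterior Normal(390/367, 66/367)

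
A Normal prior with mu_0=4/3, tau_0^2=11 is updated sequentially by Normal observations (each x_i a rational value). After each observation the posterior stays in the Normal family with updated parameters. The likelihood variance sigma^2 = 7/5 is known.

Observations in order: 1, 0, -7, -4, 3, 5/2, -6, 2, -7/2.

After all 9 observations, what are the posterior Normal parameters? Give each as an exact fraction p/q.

obs 1: x=1 → posterior Normal(193/186, 77/62)
obs 2: x=0 → posterior Normal(193/351, 77/117)
obs 3: x=-7 → posterior Normal(-481/258, 77/172)
obs 4: x=-4 → posterior Normal(-1622/681, 77/227)
obs 5: x=3 → posterior Normal(-1127/846, 77/282)
obs 6: x=5/2 → posterior Normal(-1429/2022, 77/337)
obs 7: x=-6 → posterior Normal(-487/336, 11/56)
obs 8: x=2 → posterior Normal(-2749/2682, 77/447)
obs 9: x=-7/2 → posterior Normal(-976/753, 77/502)

mu_0=-976/753, tau_0^2=77/502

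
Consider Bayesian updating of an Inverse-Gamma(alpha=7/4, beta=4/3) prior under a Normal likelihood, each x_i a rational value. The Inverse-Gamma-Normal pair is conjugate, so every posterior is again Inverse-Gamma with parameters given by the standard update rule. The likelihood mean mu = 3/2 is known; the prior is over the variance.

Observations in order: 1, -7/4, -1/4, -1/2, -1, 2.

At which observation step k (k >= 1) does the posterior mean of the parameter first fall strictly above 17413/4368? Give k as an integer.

obs 1: x=1 → posterior Inverse-Gamma(9/4, 35/24)
obs 2: x=-7/4 → posterior Inverse-Gamma(11/4, 647/96)
obs 3: x=-1/4 → posterior Inverse-Gamma(13/4, 397/48)
obs 4: x=-1/2 → posterior Inverse-Gamma(15/4, 493/48)
obs 5: x=-1 → posterior Inverse-Gamma(17/4, 643/48)
obs 6: x=2 → posterior Inverse-Gamma(19/4, 649/48)

k = 5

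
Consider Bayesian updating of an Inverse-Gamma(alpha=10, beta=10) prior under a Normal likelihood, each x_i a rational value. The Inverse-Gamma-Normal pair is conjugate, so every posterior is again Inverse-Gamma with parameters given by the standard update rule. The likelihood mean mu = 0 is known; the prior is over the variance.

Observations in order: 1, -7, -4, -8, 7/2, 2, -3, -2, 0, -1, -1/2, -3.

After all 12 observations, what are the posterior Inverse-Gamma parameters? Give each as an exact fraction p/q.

obs 1: x=1 → posterior Inverse-Gamma(21/2, 21/2)
obs 2: x=-7 → posterior Inverse-Gamma(11, 35)
obs 3: x=-4 → posterior Inverse-Gamma(23/2, 43)
obs 4: x=-8 → posterior Inverse-Gamma(12, 75)
obs 5: x=7/2 → posterior Inverse-Gamma(25/2, 649/8)
obs 6: x=2 → posterior Inverse-Gamma(13, 665/8)
obs 7: x=-3 → posterior Inverse-Gamma(27/2, 701/8)
obs 8: x=-2 → posterior Inverse-Gamma(14, 717/8)
obs 9: x=0 → posterior Inverse-Gamma(29/2, 717/8)
obs 10: x=-1 → posterior Inverse-Gamma(15, 721/8)
obs 11: x=-1/2 → posterior Inverse-Gamma(31/2, 361/4)
obs 12: x=-3 → posterior Inverse-Gamma(16, 379/4)

alpha=16, beta=379/4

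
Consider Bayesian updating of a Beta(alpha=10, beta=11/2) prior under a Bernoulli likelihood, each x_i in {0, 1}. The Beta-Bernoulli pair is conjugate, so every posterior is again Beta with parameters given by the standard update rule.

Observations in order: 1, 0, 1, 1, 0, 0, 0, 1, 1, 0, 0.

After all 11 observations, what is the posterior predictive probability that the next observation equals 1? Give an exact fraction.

30/53

obs 1: x=1 → posterior Beta(11, 11/2)
obs 2: x=0 → posterior Beta(11, 13/2)
obs 3: x=1 → posterior Beta(12, 13/2)
obs 4: x=1 → posterior Beta(13, 13/2)
obs 5: x=0 → posterior Beta(13, 15/2)
obs 6: x=0 → posterior Beta(13, 17/2)
obs 7: x=0 → posterior Beta(13, 19/2)
obs 8: x=1 → posterior Beta(14, 19/2)
obs 9: x=1 → posterior Beta(15, 19/2)
obs 10: x=0 → posterior Beta(15, 21/2)
obs 11: x=0 → posterior Beta(15, 23/2)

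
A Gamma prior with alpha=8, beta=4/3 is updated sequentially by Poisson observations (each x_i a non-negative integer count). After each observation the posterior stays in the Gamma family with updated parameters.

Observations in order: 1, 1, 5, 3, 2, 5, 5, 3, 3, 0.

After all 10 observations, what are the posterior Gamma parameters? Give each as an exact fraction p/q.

obs 1: x=1 → posterior Gamma(9, 7/3)
obs 2: x=1 → posterior Gamma(10, 10/3)
obs 3: x=5 → posterior Gamma(15, 13/3)
obs 4: x=3 → posterior Gamma(18, 16/3)
obs 5: x=2 → posterior Gamma(20, 19/3)
obs 6: x=5 → posterior Gamma(25, 22/3)
obs 7: x=5 → posterior Gamma(30, 25/3)
obs 8: x=3 → posterior Gamma(33, 28/3)
obs 9: x=3 → posterior Gamma(36, 31/3)
obs 10: x=0 → posterior Gamma(36, 34/3)

alpha=36, beta=34/3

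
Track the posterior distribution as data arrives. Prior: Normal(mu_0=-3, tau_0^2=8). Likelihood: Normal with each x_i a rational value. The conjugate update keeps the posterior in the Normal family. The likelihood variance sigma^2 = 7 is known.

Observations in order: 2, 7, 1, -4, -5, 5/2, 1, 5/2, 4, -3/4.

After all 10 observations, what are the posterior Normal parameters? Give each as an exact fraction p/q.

obs 1: x=2 → posterior Normal(-1/3, 56/15)
obs 2: x=7 → posterior Normal(51/23, 56/23)
obs 3: x=1 → posterior Normal(59/31, 56/31)
obs 4: x=-4 → posterior Normal(9/13, 56/39)
obs 5: x=-5 → posterior Normal(-13/47, 56/47)
obs 6: x=5/2 → posterior Normal(7/55, 56/55)
obs 7: x=1 → posterior Normal(5/21, 8/9)
obs 8: x=5/2 → posterior Normal(35/71, 56/71)
obs 9: x=4 → posterior Normal(67/79, 56/79)
obs 10: x=-3/4 → posterior Normal(61/87, 56/87)

mu_0=61/87, tau_0^2=56/87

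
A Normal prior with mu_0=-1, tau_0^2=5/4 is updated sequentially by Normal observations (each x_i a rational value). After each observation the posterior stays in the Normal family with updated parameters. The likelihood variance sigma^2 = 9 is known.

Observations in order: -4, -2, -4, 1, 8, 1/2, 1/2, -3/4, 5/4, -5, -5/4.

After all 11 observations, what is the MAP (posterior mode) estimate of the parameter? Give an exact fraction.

obs 1: x=-4 → posterior Normal(-56/41, 45/41)
obs 2: x=-2 → posterior Normal(-33/23, 45/46)
obs 3: x=-4 → posterior Normal(-86/51, 15/17)
obs 4: x=1 → posterior Normal(-81/56, 45/56)
obs 5: x=8 → posterior Normal(-41/61, 45/61)
obs 6: x=1/2 → posterior Normal(-7/12, 15/22)
obs 7: x=1/2 → posterior Normal(-36/71, 45/71)
obs 8: x=-3/4 → posterior Normal(-159/304, 45/76)
obs 9: x=5/4 → posterior Normal(-67/162, 5/9)
obs 10: x=-5 → posterior Normal(-117/172, 45/86)
obs 11: x=-5/4 → posterior Normal(-37/52, 45/91)

-37/52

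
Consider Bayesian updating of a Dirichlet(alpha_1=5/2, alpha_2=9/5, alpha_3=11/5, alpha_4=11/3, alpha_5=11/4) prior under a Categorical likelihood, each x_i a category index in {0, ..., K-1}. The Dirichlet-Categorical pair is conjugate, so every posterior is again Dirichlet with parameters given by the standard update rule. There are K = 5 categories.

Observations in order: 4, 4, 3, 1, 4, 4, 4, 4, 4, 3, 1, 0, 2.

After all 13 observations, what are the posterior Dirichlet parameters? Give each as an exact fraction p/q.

obs 1: x=4 → posterior Dirichlet(5/2, 9/5, 11/5, 11/3, 15/4)
obs 2: x=4 → posterior Dirichlet(5/2, 9/5, 11/5, 11/3, 19/4)
obs 3: x=3 → posterior Dirichlet(5/2, 9/5, 11/5, 14/3, 19/4)
obs 4: x=1 → posterior Dirichlet(5/2, 14/5, 11/5, 14/3, 19/4)
obs 5: x=4 → posterior Dirichlet(5/2, 14/5, 11/5, 14/3, 23/4)
obs 6: x=4 → posterior Dirichlet(5/2, 14/5, 11/5, 14/3, 27/4)
obs 7: x=4 → posterior Dirichlet(5/2, 14/5, 11/5, 14/3, 31/4)
obs 8: x=4 → posterior Dirichlet(5/2, 14/5, 11/5, 14/3, 35/4)
obs 9: x=4 → posterior Dirichlet(5/2, 14/5, 11/5, 14/3, 39/4)
obs 10: x=3 → posterior Dirichlet(5/2, 14/5, 11/5, 17/3, 39/4)
obs 11: x=1 → posterior Dirichlet(5/2, 19/5, 11/5, 17/3, 39/4)
obs 12: x=0 → posterior Dirichlet(7/2, 19/5, 11/5, 17/3, 39/4)
obs 13: x=2 → posterior Dirichlet(7/2, 19/5, 16/5, 17/3, 39/4)

alpha_1=7/2, alpha_2=19/5, alpha_3=16/5, alpha_4=17/3, alpha_5=39/4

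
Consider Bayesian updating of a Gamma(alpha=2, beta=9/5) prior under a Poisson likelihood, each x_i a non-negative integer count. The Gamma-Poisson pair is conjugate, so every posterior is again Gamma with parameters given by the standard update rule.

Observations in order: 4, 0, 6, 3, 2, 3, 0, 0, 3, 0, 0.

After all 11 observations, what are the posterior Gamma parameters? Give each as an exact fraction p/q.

alpha=23, beta=64/5

obs 1: x=4 → posterior Gamma(6, 14/5)
obs 2: x=0 → posterior Gamma(6, 19/5)
obs 3: x=6 → posterior Gamma(12, 24/5)
obs 4: x=3 → posterior Gamma(15, 29/5)
obs 5: x=2 → posterior Gamma(17, 34/5)
obs 6: x=3 → posterior Gamma(20, 39/5)
obs 7: x=0 → posterior Gamma(20, 44/5)
obs 8: x=0 → posterior Gamma(20, 49/5)
obs 9: x=3 → posterior Gamma(23, 54/5)
obs 10: x=0 → posterior Gamma(23, 59/5)
obs 11: x=0 → posterior Gamma(23, 64/5)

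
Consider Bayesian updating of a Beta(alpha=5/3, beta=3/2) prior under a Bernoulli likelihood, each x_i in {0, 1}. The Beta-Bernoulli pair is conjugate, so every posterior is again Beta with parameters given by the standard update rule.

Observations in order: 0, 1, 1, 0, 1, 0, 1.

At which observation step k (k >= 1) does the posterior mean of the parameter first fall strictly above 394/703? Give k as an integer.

obs 1: x=0 → posterior Beta(5/3, 5/2)
obs 2: x=1 → posterior Beta(8/3, 5/2)
obs 3: x=1 → posterior Beta(11/3, 5/2)
obs 4: x=0 → posterior Beta(11/3, 7/2)
obs 5: x=1 → posterior Beta(14/3, 7/2)
obs 6: x=0 → posterior Beta(14/3, 9/2)
obs 7: x=1 → posterior Beta(17/3, 9/2)

k = 3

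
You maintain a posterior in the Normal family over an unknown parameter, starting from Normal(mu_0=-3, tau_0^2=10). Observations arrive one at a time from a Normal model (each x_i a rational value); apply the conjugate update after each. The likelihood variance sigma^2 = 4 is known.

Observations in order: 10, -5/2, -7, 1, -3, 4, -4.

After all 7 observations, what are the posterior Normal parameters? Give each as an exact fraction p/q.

obs 1: x=10 → posterior Normal(44/7, 20/7)
obs 2: x=-5/2 → posterior Normal(21/8, 5/3)
obs 3: x=-7 → posterior Normal(-7/34, 20/17)
obs 4: x=1 → posterior Normal(3/44, 10/11)
obs 5: x=-3 → posterior Normal(-1/2, 20/27)
obs 6: x=4 → posterior Normal(13/64, 5/8)
obs 7: x=-4 → posterior Normal(-27/74, 20/37)

mu_0=-27/74, tau_0^2=20/37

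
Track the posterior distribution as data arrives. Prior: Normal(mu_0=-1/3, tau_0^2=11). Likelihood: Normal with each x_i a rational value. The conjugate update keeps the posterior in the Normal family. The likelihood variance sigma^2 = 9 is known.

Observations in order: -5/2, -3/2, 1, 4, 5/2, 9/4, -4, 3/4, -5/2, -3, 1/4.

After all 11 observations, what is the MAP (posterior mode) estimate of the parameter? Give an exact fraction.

-133/520

obs 1: x=-5/2 → posterior Normal(-61/40, 99/20)
obs 2: x=-3/2 → posterior Normal(-47/31, 99/31)
obs 3: x=1 → posterior Normal(-6/7, 33/14)
obs 4: x=4 → posterior Normal(8/53, 99/53)
obs 5: x=5/2 → posterior Normal(71/128, 99/64)
obs 6: x=9/4 → posterior Normal(241/300, 33/25)
obs 7: x=-4 → posterior Normal(65/344, 99/86)
obs 8: x=3/4 → posterior Normal(49/194, 99/97)
obs 9: x=-5/2 → posterior Normal(-1/36, 11/12)
obs 10: x=-3 → posterior Normal(-36/119, 99/119)
obs 11: x=1/4 → posterior Normal(-133/520, 99/130)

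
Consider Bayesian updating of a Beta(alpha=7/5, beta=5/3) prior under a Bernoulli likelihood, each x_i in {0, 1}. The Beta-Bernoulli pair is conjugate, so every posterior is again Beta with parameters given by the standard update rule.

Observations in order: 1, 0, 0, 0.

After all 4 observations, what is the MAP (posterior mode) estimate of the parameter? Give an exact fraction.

21/76

obs 1: x=1 → posterior Beta(12/5, 5/3)
obs 2: x=0 → posterior Beta(12/5, 8/3)
obs 3: x=0 → posterior Beta(12/5, 11/3)
obs 4: x=0 → posterior Beta(12/5, 14/3)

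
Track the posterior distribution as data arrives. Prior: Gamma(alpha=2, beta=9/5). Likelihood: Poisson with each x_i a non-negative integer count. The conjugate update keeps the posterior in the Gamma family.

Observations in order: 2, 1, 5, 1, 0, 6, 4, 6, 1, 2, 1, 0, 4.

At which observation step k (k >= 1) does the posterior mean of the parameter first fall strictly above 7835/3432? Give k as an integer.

obs 1: x=2 → posterior Gamma(4, 14/5)
obs 2: x=1 → posterior Gamma(5, 19/5)
obs 3: x=5 → posterior Gamma(10, 24/5)
obs 4: x=1 → posterior Gamma(11, 29/5)
obs 5: x=0 → posterior Gamma(11, 34/5)
obs 6: x=6 → posterior Gamma(17, 39/5)
obs 7: x=4 → posterior Gamma(21, 44/5)
obs 8: x=6 → posterior Gamma(27, 49/5)
obs 9: x=1 → posterior Gamma(28, 54/5)
obs 10: x=2 → posterior Gamma(30, 59/5)
obs 11: x=1 → posterior Gamma(31, 64/5)
obs 12: x=0 → posterior Gamma(31, 69/5)
obs 13: x=4 → posterior Gamma(35, 74/5)

k = 7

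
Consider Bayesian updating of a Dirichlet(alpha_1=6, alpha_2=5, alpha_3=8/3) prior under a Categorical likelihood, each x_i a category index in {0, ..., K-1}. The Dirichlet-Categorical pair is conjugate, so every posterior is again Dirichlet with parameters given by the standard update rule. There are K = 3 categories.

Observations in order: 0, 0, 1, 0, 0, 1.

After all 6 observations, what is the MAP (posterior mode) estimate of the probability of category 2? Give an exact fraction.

1/10

obs 1: x=0 → posterior Dirichlet(7, 5, 8/3)
obs 2: x=0 → posterior Dirichlet(8, 5, 8/3)
obs 3: x=1 → posterior Dirichlet(8, 6, 8/3)
obs 4: x=0 → posterior Dirichlet(9, 6, 8/3)
obs 5: x=0 → posterior Dirichlet(10, 6, 8/3)
obs 6: x=1 → posterior Dirichlet(10, 7, 8/3)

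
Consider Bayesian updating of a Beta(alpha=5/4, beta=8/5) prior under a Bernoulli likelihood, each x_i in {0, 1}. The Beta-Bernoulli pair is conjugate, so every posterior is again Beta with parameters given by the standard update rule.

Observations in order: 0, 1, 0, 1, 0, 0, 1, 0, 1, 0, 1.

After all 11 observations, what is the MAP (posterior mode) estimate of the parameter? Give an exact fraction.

obs 1: x=0 → posterior Beta(5/4, 13/5)
obs 2: x=1 → posterior Beta(9/4, 13/5)
obs 3: x=0 → posterior Beta(9/4, 18/5)
obs 4: x=1 → posterior Beta(13/4, 18/5)
obs 5: x=0 → posterior Beta(13/4, 23/5)
obs 6: x=0 → posterior Beta(13/4, 28/5)
obs 7: x=1 → posterior Beta(17/4, 28/5)
obs 8: x=0 → posterior Beta(17/4, 33/5)
obs 9: x=1 → posterior Beta(21/4, 33/5)
obs 10: x=0 → posterior Beta(21/4, 38/5)
obs 11: x=1 → posterior Beta(25/4, 38/5)

35/79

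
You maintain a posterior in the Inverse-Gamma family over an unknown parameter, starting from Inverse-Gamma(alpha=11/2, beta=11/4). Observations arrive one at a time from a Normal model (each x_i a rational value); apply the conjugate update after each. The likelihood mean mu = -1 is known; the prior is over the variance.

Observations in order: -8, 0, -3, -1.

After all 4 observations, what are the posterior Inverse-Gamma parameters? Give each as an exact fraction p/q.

alpha=15/2, beta=119/4

obs 1: x=-8 → posterior Inverse-Gamma(6, 109/4)
obs 2: x=0 → posterior Inverse-Gamma(13/2, 111/4)
obs 3: x=-3 → posterior Inverse-Gamma(7, 119/4)
obs 4: x=-1 → posterior Inverse-Gamma(15/2, 119/4)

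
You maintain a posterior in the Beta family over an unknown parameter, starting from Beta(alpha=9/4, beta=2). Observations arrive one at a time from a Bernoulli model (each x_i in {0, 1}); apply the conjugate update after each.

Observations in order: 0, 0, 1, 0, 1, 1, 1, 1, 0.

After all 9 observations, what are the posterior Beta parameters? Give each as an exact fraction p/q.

alpha=29/4, beta=6

obs 1: x=0 → posterior Beta(9/4, 3)
obs 2: x=0 → posterior Beta(9/4, 4)
obs 3: x=1 → posterior Beta(13/4, 4)
obs 4: x=0 → posterior Beta(13/4, 5)
obs 5: x=1 → posterior Beta(17/4, 5)
obs 6: x=1 → posterior Beta(21/4, 5)
obs 7: x=1 → posterior Beta(25/4, 5)
obs 8: x=1 → posterior Beta(29/4, 5)
obs 9: x=0 → posterior Beta(29/4, 6)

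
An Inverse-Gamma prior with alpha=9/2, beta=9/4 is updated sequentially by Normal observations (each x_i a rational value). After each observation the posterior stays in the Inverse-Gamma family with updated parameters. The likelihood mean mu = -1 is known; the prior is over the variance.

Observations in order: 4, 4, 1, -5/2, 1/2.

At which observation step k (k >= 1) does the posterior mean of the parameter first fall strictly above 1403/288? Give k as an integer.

k = 2

obs 1: x=4 → posterior Inverse-Gamma(5, 59/4)
obs 2: x=4 → posterior Inverse-Gamma(11/2, 109/4)
obs 3: x=1 → posterior Inverse-Gamma(6, 117/4)
obs 4: x=-5/2 → posterior Inverse-Gamma(13/2, 243/8)
obs 5: x=1/2 → posterior Inverse-Gamma(7, 63/2)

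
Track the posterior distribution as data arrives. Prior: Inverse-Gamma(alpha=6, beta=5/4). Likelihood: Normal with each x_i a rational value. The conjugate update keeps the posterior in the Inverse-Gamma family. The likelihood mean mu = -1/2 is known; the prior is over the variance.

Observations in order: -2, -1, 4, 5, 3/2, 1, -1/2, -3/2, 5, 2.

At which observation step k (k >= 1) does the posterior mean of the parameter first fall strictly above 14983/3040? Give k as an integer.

obs 1: x=-2 → posterior Inverse-Gamma(13/2, 19/8)
obs 2: x=-1 → posterior Inverse-Gamma(7, 5/2)
obs 3: x=4 → posterior Inverse-Gamma(15/2, 101/8)
obs 4: x=5 → posterior Inverse-Gamma(8, 111/4)
obs 5: x=3/2 → posterior Inverse-Gamma(17/2, 119/4)
obs 6: x=1 → posterior Inverse-Gamma(9, 247/8)
obs 7: x=-1/2 → posterior Inverse-Gamma(19/2, 247/8)
obs 8: x=-3/2 → posterior Inverse-Gamma(10, 251/8)
obs 9: x=5 → posterior Inverse-Gamma(21/2, 93/2)
obs 10: x=2 → posterior Inverse-Gamma(11, 397/8)

k = 10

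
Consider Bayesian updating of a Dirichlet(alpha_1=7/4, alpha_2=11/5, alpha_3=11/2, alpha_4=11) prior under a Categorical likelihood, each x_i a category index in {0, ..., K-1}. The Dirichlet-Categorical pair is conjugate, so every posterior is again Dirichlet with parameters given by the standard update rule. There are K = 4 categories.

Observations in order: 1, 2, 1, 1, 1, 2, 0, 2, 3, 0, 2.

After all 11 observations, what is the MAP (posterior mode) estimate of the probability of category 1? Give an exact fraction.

104/549

obs 1: x=1 → posterior Dirichlet(7/4, 16/5, 11/2, 11)
obs 2: x=2 → posterior Dirichlet(7/4, 16/5, 13/2, 11)
obs 3: x=1 → posterior Dirichlet(7/4, 21/5, 13/2, 11)
obs 4: x=1 → posterior Dirichlet(7/4, 26/5, 13/2, 11)
obs 5: x=1 → posterior Dirichlet(7/4, 31/5, 13/2, 11)
obs 6: x=2 → posterior Dirichlet(7/4, 31/5, 15/2, 11)
obs 7: x=0 → posterior Dirichlet(11/4, 31/5, 15/2, 11)
obs 8: x=2 → posterior Dirichlet(11/4, 31/5, 17/2, 11)
obs 9: x=3 → posterior Dirichlet(11/4, 31/5, 17/2, 12)
obs 10: x=0 → posterior Dirichlet(15/4, 31/5, 17/2, 12)
obs 11: x=2 → posterior Dirichlet(15/4, 31/5, 19/2, 12)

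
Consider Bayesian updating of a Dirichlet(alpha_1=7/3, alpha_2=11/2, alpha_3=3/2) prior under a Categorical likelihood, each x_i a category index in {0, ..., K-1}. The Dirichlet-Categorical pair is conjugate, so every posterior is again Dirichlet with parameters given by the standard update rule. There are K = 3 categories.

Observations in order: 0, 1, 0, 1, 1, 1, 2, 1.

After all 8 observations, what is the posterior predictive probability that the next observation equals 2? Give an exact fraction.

15/104

obs 1: x=0 → posterior Dirichlet(10/3, 11/2, 3/2)
obs 2: x=1 → posterior Dirichlet(10/3, 13/2, 3/2)
obs 3: x=0 → posterior Dirichlet(13/3, 13/2, 3/2)
obs 4: x=1 → posterior Dirichlet(13/3, 15/2, 3/2)
obs 5: x=1 → posterior Dirichlet(13/3, 17/2, 3/2)
obs 6: x=1 → posterior Dirichlet(13/3, 19/2, 3/2)
obs 7: x=2 → posterior Dirichlet(13/3, 19/2, 5/2)
obs 8: x=1 → posterior Dirichlet(13/3, 21/2, 5/2)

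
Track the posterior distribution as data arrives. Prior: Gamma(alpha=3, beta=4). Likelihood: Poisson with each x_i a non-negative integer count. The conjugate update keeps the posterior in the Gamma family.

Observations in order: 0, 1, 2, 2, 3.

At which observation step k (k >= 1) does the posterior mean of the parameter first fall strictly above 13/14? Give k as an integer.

obs 1: x=0 → posterior Gamma(3, 5)
obs 2: x=1 → posterior Gamma(4, 6)
obs 3: x=2 → posterior Gamma(6, 7)
obs 4: x=2 → posterior Gamma(8, 8)
obs 5: x=3 → posterior Gamma(11, 9)

k = 4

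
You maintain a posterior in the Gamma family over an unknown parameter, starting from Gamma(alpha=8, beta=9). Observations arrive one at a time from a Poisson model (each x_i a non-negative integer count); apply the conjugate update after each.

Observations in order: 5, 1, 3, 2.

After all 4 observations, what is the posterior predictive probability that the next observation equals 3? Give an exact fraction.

138882427585667380514315/1171355575953987221848064

obs 1: x=5 → posterior Gamma(13, 10)
obs 2: x=1 → posterior Gamma(14, 11)
obs 3: x=3 → posterior Gamma(17, 12)
obs 4: x=2 → posterior Gamma(19, 13)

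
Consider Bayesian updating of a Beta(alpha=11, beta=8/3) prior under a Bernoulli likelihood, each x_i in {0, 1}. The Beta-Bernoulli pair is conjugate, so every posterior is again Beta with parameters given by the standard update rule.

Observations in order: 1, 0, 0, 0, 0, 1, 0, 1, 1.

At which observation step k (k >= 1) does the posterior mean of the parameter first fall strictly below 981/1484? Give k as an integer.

k = 5

obs 1: x=1 → posterior Beta(12, 8/3)
obs 2: x=0 → posterior Beta(12, 11/3)
obs 3: x=0 → posterior Beta(12, 14/3)
obs 4: x=0 → posterior Beta(12, 17/3)
obs 5: x=0 → posterior Beta(12, 20/3)
obs 6: x=1 → posterior Beta(13, 20/3)
obs 7: x=0 → posterior Beta(13, 23/3)
obs 8: x=1 → posterior Beta(14, 23/3)
obs 9: x=1 → posterior Beta(15, 23/3)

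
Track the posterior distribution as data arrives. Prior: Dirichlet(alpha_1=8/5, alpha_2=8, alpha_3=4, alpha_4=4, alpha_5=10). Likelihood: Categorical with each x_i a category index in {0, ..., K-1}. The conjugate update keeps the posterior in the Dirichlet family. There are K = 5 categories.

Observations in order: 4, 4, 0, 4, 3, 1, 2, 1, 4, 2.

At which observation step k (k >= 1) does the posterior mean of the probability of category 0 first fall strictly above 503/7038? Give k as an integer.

k = 3

obs 1: x=4 → posterior Dirichlet(8/5, 8, 4, 4, 11)
obs 2: x=4 → posterior Dirichlet(8/5, 8, 4, 4, 12)
obs 3: x=0 → posterior Dirichlet(13/5, 8, 4, 4, 12)
obs 4: x=4 → posterior Dirichlet(13/5, 8, 4, 4, 13)
obs 5: x=3 → posterior Dirichlet(13/5, 8, 4, 5, 13)
obs 6: x=1 → posterior Dirichlet(13/5, 9, 4, 5, 13)
obs 7: x=2 → posterior Dirichlet(13/5, 9, 5, 5, 13)
obs 8: x=1 → posterior Dirichlet(13/5, 10, 5, 5, 13)
obs 9: x=4 → posterior Dirichlet(13/5, 10, 5, 5, 14)
obs 10: x=2 → posterior Dirichlet(13/5, 10, 6, 5, 14)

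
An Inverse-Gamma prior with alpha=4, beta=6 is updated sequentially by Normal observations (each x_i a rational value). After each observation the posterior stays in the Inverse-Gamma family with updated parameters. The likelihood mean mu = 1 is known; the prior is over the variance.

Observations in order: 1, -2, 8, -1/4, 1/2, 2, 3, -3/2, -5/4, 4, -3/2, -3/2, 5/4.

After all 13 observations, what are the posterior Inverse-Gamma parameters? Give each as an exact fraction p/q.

alpha=21/2, beta=1755/32

obs 1: x=1 → posterior Inverse-Gamma(9/2, 6)
obs 2: x=-2 → posterior Inverse-Gamma(5, 21/2)
obs 3: x=8 → posterior Inverse-Gamma(11/2, 35)
obs 4: x=-1/4 → posterior Inverse-Gamma(6, 1145/32)
obs 5: x=1/2 → posterior Inverse-Gamma(13/2, 1149/32)
obs 6: x=2 → posterior Inverse-Gamma(7, 1165/32)
obs 7: x=3 → posterior Inverse-Gamma(15/2, 1229/32)
obs 8: x=-3/2 → posterior Inverse-Gamma(8, 1329/32)
obs 9: x=-5/4 → posterior Inverse-Gamma(17/2, 705/16)
obs 10: x=4 → posterior Inverse-Gamma(9, 777/16)
obs 11: x=-3/2 → posterior Inverse-Gamma(19/2, 827/16)
obs 12: x=-3/2 → posterior Inverse-Gamma(10, 877/16)
obs 13: x=5/4 → posterior Inverse-Gamma(21/2, 1755/32)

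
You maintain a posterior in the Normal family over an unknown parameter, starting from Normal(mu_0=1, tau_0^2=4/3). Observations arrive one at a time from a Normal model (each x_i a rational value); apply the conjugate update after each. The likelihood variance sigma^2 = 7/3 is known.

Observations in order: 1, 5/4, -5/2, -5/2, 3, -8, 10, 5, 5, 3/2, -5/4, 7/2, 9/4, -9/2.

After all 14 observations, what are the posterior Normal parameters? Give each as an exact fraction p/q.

obs 1: x=1 → posterior Normal(1, 28/33)
obs 2: x=5/4 → posterior Normal(16/15, 28/45)
obs 3: x=-5/2 → posterior Normal(6/19, 28/57)
obs 4: x=-5/2 → posterior Normal(-4/23, 28/69)
obs 5: x=3 → posterior Normal(8/27, 28/81)
obs 6: x=-8 → posterior Normal(-24/31, 28/93)
obs 7: x=10 → posterior Normal(16/35, 4/15)
obs 8: x=5 → posterior Normal(12/13, 28/117)
obs 9: x=5 → posterior Normal(56/43, 28/129)
obs 10: x=3/2 → posterior Normal(62/47, 28/141)
obs 11: x=-5/4 → posterior Normal(19/17, 28/153)
obs 12: x=7/2 → posterior Normal(71/55, 28/165)
obs 13: x=9/4 → posterior Normal(80/59, 28/177)
obs 14: x=-9/2 → posterior Normal(62/63, 4/27)

mu_0=62/63, tau_0^2=4/27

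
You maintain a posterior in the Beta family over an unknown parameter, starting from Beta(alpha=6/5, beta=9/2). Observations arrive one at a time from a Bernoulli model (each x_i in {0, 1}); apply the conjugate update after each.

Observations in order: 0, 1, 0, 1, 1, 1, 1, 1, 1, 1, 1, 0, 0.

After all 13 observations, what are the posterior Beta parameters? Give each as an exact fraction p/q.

alpha=51/5, beta=17/2

obs 1: x=0 → posterior Beta(6/5, 11/2)
obs 2: x=1 → posterior Beta(11/5, 11/2)
obs 3: x=0 → posterior Beta(11/5, 13/2)
obs 4: x=1 → posterior Beta(16/5, 13/2)
obs 5: x=1 → posterior Beta(21/5, 13/2)
obs 6: x=1 → posterior Beta(26/5, 13/2)
obs 7: x=1 → posterior Beta(31/5, 13/2)
obs 8: x=1 → posterior Beta(36/5, 13/2)
obs 9: x=1 → posterior Beta(41/5, 13/2)
obs 10: x=1 → posterior Beta(46/5, 13/2)
obs 11: x=1 → posterior Beta(51/5, 13/2)
obs 12: x=0 → posterior Beta(51/5, 15/2)
obs 13: x=0 → posterior Beta(51/5, 17/2)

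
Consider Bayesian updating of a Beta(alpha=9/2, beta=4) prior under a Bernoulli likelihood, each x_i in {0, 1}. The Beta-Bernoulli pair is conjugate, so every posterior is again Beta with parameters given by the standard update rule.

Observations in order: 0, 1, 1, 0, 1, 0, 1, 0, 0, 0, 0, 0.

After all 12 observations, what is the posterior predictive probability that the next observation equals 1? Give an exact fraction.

obs 1: x=0 → posterior Beta(9/2, 5)
obs 2: x=1 → posterior Beta(11/2, 5)
obs 3: x=1 → posterior Beta(13/2, 5)
obs 4: x=0 → posterior Beta(13/2, 6)
obs 5: x=1 → posterior Beta(15/2, 6)
obs 6: x=0 → posterior Beta(15/2, 7)
obs 7: x=1 → posterior Beta(17/2, 7)
obs 8: x=0 → posterior Beta(17/2, 8)
obs 9: x=0 → posterior Beta(17/2, 9)
obs 10: x=0 → posterior Beta(17/2, 10)
obs 11: x=0 → posterior Beta(17/2, 11)
obs 12: x=0 → posterior Beta(17/2, 12)

17/41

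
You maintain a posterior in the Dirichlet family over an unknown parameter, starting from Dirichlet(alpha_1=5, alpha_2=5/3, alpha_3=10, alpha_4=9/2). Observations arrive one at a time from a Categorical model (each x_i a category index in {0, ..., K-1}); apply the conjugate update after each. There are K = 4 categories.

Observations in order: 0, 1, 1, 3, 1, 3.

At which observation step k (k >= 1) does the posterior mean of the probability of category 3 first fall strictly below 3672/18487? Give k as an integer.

obs 1: x=0 → posterior Dirichlet(6, 5/3, 10, 9/2)
obs 2: x=1 → posterior Dirichlet(6, 8/3, 10, 9/2)
obs 3: x=1 → posterior Dirichlet(6, 11/3, 10, 9/2)
obs 4: x=3 → posterior Dirichlet(6, 11/3, 10, 11/2)
obs 5: x=1 → posterior Dirichlet(6, 14/3, 10, 11/2)
obs 6: x=3 → posterior Dirichlet(6, 14/3, 10, 13/2)

k = 2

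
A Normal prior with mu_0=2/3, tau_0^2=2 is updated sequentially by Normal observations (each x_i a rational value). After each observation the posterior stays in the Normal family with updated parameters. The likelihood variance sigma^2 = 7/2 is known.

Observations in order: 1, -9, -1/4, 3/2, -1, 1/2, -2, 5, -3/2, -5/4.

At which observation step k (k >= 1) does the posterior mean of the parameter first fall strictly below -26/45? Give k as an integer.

obs 1: x=1 → posterior Normal(26/33, 14/11)
obs 2: x=-9 → posterior Normal(-82/45, 14/15)
obs 3: x=-1/4 → posterior Normal(-85/57, 14/19)
obs 4: x=3/2 → posterior Normal(-67/69, 14/23)
obs 5: x=-1 → posterior Normal(-79/81, 14/27)
obs 6: x=1/2 → posterior Normal(-73/93, 14/31)
obs 7: x=-2 → posterior Normal(-97/105, 2/5)
obs 8: x=5 → posterior Normal(-37/117, 14/39)
obs 9: x=-3/2 → posterior Normal(-55/129, 14/43)
obs 10: x=-5/4 → posterior Normal(-70/141, 14/47)

k = 2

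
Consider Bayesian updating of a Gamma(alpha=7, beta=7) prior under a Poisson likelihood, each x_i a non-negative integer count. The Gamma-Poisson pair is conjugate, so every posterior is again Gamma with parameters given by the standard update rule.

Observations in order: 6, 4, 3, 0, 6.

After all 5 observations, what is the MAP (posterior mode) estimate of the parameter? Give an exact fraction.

obs 1: x=6 → posterior Gamma(13, 8)
obs 2: x=4 → posterior Gamma(17, 9)
obs 3: x=3 → posterior Gamma(20, 10)
obs 4: x=0 → posterior Gamma(20, 11)
obs 5: x=6 → posterior Gamma(26, 12)

25/12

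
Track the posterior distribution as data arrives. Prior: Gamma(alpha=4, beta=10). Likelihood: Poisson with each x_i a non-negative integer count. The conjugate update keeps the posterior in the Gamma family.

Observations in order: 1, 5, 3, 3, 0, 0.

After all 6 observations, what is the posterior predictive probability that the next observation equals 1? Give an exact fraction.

295147905179352825856/827240261886336764177

obs 1: x=1 → posterior Gamma(5, 11)
obs 2: x=5 → posterior Gamma(10, 12)
obs 3: x=3 → posterior Gamma(13, 13)
obs 4: x=3 → posterior Gamma(16, 14)
obs 5: x=0 → posterior Gamma(16, 15)
obs 6: x=0 → posterior Gamma(16, 16)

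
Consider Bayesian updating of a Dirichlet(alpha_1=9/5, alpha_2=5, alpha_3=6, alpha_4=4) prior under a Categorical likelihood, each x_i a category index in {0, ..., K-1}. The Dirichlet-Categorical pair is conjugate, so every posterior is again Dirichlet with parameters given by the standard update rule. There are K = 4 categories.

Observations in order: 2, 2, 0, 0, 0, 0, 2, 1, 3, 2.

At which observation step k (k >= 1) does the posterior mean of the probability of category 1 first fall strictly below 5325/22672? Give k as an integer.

obs 1: x=2 → posterior Dirichlet(9/5, 5, 7, 4)
obs 2: x=2 → posterior Dirichlet(9/5, 5, 8, 4)
obs 3: x=0 → posterior Dirichlet(14/5, 5, 8, 4)
obs 4: x=0 → posterior Dirichlet(19/5, 5, 8, 4)
obs 5: x=0 → posterior Dirichlet(24/5, 5, 8, 4)
obs 6: x=0 → posterior Dirichlet(29/5, 5, 8, 4)
obs 7: x=2 → posterior Dirichlet(29/5, 5, 9, 4)
obs 8: x=1 → posterior Dirichlet(29/5, 6, 9, 4)
obs 9: x=3 → posterior Dirichlet(29/5, 6, 9, 5)
obs 10: x=2 → posterior Dirichlet(29/5, 6, 10, 5)

k = 5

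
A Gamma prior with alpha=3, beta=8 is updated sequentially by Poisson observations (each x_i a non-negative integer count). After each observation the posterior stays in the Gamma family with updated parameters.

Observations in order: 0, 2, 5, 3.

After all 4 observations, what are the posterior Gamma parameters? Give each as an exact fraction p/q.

obs 1: x=0 → posterior Gamma(3, 9)
obs 2: x=2 → posterior Gamma(5, 10)
obs 3: x=5 → posterior Gamma(10, 11)
obs 4: x=3 → posterior Gamma(13, 12)

alpha=13, beta=12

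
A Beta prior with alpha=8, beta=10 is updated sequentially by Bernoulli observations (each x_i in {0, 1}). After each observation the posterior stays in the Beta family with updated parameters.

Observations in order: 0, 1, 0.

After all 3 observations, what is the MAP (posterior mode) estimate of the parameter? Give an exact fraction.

8/19

obs 1: x=0 → posterior Beta(8, 11)
obs 2: x=1 → posterior Beta(9, 11)
obs 3: x=0 → posterior Beta(9, 12)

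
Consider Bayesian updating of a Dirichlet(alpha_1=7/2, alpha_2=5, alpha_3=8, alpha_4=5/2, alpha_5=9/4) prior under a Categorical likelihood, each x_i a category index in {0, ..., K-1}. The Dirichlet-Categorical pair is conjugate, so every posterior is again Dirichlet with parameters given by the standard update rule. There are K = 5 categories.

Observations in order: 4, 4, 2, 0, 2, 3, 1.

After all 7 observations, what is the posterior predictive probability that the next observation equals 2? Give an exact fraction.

obs 1: x=4 → posterior Dirichlet(7/2, 5, 8, 5/2, 13/4)
obs 2: x=4 → posterior Dirichlet(7/2, 5, 8, 5/2, 17/4)
obs 3: x=2 → posterior Dirichlet(7/2, 5, 9, 5/2, 17/4)
obs 4: x=0 → posterior Dirichlet(9/2, 5, 9, 5/2, 17/4)
obs 5: x=2 → posterior Dirichlet(9/2, 5, 10, 5/2, 17/4)
obs 6: x=3 → posterior Dirichlet(9/2, 5, 10, 7/2, 17/4)
obs 7: x=1 → posterior Dirichlet(9/2, 6, 10, 7/2, 17/4)

40/113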